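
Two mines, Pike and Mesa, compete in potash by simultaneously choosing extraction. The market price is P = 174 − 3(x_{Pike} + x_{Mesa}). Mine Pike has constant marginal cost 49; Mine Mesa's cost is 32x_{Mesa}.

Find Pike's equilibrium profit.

432

Mine Pike's profit: π = x_{Pike}(174 − 3(x_{Pike} + x_{Mesa})) − 49x_{Pike}.
∂π/∂x_{Pike} = 125 − 6x_{Pike} − 3x_{Mesa} = 0, so x_{Pike} = 125/6 − 0.5x_{Mesa}.
By the same steps for Mesa: x_{Mesa} = 71/3 − 0.5x_{Pike}.
Substituting the second reaction function into the first: x_{Pike} = 125/6 − 0.5(71/3 − 0.5x_{Pike}), which gives 0.75x_{Pike} = 9 ⇒ x_{Pike} = 12.
Then x_{Mesa} = 71/3 − 0.5·12 = 53/3.
Price P = 174 − 3·(89/3) = 85.
Pike's profit: (85 − 49)·12 = 432.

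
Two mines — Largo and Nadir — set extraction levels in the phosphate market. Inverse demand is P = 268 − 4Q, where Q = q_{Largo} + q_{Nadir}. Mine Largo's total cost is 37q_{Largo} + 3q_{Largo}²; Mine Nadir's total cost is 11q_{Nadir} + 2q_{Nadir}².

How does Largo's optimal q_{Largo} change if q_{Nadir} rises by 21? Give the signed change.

-6

Mine Largo's profit: π = q_{Largo}(268 − 4(q_{Largo} + q_{Nadir})) − 37q_{Largo} − 3q_{Largo}².
∂π/∂q_{Largo} = 231 − 14q_{Largo} − 4q_{Nadir} = 0, so q_{Largo} = 16.5 − (2/7)q_{Nadir}.
The reaction-function slope is −2/7, so a 21-unit rise in q_{Nadir} moves q_{Largo} by −2/7 × 21 = −6. Largo's best response falls — the actions are strategic substitutes.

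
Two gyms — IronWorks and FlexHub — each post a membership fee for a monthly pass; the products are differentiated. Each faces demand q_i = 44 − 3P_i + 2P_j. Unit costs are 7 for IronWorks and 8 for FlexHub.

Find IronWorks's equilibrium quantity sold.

28.3125

IronWorks's profit: π = (P_{IronWorks} − 7)(44 − 3P_{IronWorks} + 2P_{FlexHub}).
∂π/∂P_{IronWorks} = 65 − 6P_{IronWorks} + 2P_{FlexHub} = 0 ⇒ P_{IronWorks} = 65/6 + (1/3)P_{FlexHub}.
Similarly P_{FlexHub} = 34/3 + (1/3)P_{IronWorks}.
Plugging P_{FlexHub} into IronWorks's best response: P_{IronWorks} = 65/6 + (1/3)(34/3 + (1/3)P_{IronWorks}) ⇒ (8/9)P_{IronWorks} = 263/18, so P_{IronWorks} = 16.4375.
Then P_{FlexHub} = 34/3 + (1/3)·16.4375 = 16.8125.
q_{IronWorks} = 44 − 3·16.4375 + 2·16.8125 = 28.3125.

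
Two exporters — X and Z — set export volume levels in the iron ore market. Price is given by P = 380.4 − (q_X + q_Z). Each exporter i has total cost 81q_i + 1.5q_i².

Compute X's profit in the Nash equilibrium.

Exporter X's profit: π = q_X(380.4 − (q_X + q_Z)) − 81q_X − 1.5q_X².
∂π/∂q_X = 299.4 − 5q_X − q_Z = 0, so q_X = 59.88 − 0.2q_Z.
By symmetry q_Z = q_X; substituting into the reaction function, 1.2q_X = 59.88 and q_X = 49.9.
Price P = 380.4 − 99.8 = 280.6.
X's profit: (280.6 − 81)·49.9 − 1.5(49.9)² = 6225.025.

6225.025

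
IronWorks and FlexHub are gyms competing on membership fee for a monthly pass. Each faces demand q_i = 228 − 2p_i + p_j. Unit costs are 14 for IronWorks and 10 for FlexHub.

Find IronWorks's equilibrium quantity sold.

IronWorks's profit: π = (p_{IronWorks} − 14)(228 − 2p_{IronWorks} + p_{FlexHub}).
∂π/∂p_{IronWorks} = 256 − 4p_{IronWorks} + p_{FlexHub} = 0 ⇒ p_{IronWorks} = 64 + 0.25p_{FlexHub}.
Similarly p_{FlexHub} = 62 + 0.25p_{IronWorks}.
Substituting the second reaction function into the first: p_{IronWorks} = 64 + 0.25(62 + 0.25p_{IronWorks}), which gives 0.9375p_{IronWorks} = 79.5 ⇒ p_{IronWorks} = 84.8.
Then p_{FlexHub} = 62 + 0.25·84.8 = 83.2.
q_{IronWorks} = 228 − 2·84.8 + 83.2 = 141.6.

141.6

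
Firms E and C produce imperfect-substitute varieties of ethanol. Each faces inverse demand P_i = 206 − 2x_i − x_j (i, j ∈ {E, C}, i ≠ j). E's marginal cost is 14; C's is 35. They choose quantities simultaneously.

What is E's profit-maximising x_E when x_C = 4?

Firm E's profit: π = x_E(206 − 2x_E − x_C) − 14x_E.
∂π/∂x_E = 192 − 4x_E − x_C = 0 ⇒ x_E = 48 − 0.25x_C.
At x_C = 4: x_E = 48 − 0.25·4 = 47.

47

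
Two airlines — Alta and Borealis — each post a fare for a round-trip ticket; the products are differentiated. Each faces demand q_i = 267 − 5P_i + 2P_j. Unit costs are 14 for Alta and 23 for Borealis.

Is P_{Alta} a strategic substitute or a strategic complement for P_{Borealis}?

Alta's profit: π = (P_{Alta} − 14)(267 − 5P_{Alta} + 2P_{Borealis}).
∂π/∂P_{Alta} = 337 − 10P_{Alta} + 2P_{Borealis} = 0 ⇒ P_{Alta} = 33.7 + 0.2P_{Borealis}.
The best-response slope dP_{Alta}/dP_{Borealis} = 0.2 > 0: the reaction function is upward-sloping, so the choices are strategic complements.

strategic complements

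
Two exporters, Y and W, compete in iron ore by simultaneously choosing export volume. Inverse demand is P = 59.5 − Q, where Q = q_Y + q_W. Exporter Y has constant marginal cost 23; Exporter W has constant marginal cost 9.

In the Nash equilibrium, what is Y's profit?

56.25

Exporter Y's profit: π = q_Y(59.5 − (q_Y + q_W)) − 23q_Y.
∂π/∂q_Y = 36.5 − 2q_Y − q_W = 0, so q_Y = 18.25 − 0.5q_W.
By the same steps for W: q_W = 25.25 − 0.5q_Y.
Plugging q_W into Y's best response: q_Y = 18.25 − 0.5(25.25 − 0.5q_Y) ⇒ 0.75q_Y = 5.625, so q_Y = 7.5.
Then q_W = 25.25 − 0.5·7.5 = 21.5.
Price P = 59.5 − 29 = 30.5.
Y's profit: (30.5 − 23)·7.5 = 56.25.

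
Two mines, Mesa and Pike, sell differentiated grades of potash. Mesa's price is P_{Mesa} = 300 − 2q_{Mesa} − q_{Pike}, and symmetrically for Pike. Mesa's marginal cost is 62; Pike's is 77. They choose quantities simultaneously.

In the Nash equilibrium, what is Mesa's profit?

Mine Mesa's profit: π = q_{Mesa}(300 − 2q_{Mesa} − q_{Pike}) − 62q_{Mesa}.
∂π/∂q_{Mesa} = 238 − 4q_{Mesa} − q_{Pike} = 0 ⇒ q_{Mesa} = 59.5 − 0.25q_{Pike}.
Similarly q_{Pike} = 55.75 − 0.25q_{Mesa}.
Substituting the second reaction function into the first: q_{Mesa} = 59.5 − 0.25(55.75 − 0.25q_{Mesa}), which gives 0.9375q_{Mesa} = 45.5625 ⇒ q_{Mesa} = 48.6.
Then q_{Pike} = 55.75 − 0.25·48.6 = 43.6.
P_{Mesa} = 300 − 2·48.6 − 43.6 = 159.2.
Profit = (159.2 − 62)·48.6 = 4723.92.

4723.92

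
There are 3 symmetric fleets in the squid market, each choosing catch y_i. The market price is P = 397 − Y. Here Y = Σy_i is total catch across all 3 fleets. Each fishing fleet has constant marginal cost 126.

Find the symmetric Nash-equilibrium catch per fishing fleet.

A representative fishing fleet's profit is π_i = y_i(397 − Y) − 126y_i, with Y = y_i + Σ_{j≠i} y_j.
First-order condition: 271 − 2y_i − Σ_{j≠i} y_j = 0.
With identical fishing fleets, set every y_j = y: then 271 − 2y − 2y = 0, i.e. y = 271/4 = 67.75.

67.75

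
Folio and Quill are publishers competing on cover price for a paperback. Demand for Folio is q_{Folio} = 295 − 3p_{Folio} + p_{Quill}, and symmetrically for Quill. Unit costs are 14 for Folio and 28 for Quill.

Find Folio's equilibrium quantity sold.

163.8

Folio's profit: π = (p_{Folio} − 14)(295 − 3p_{Folio} + p_{Quill}).
∂π/∂p_{Folio} = 337 − 6p_{Folio} + p_{Quill} = 0 ⇒ p_{Folio} = 337/6 + (1/6)p_{Quill}.
Similarly p_{Quill} = 379/6 + (1/6)p_{Folio}.
Plugging p_{Quill} into Folio's best response: p_{Folio} = 337/6 + (1/6)(379/6 + (1/6)p_{Folio}) ⇒ (35/36)p_{Folio} = 2401/36, so p_{Folio} = 68.6.
Then p_{Quill} = 379/6 + (1/6)·68.6 = 74.6.
q_{Folio} = 295 − 3·68.6 + 74.6 = 163.8.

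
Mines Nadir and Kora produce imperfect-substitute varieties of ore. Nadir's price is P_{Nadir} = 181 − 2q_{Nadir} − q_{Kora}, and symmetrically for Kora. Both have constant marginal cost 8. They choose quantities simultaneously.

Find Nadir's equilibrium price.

Mine Nadir's profit: π = q_{Nadir}(181 − 2q_{Nadir} − q_{Kora}) − 8q_{Nadir}.
∂π/∂q_{Nadir} = 173 − 4q_{Nadir} − q_{Kora} = 0 ⇒ q_{Nadir} = 43.25 − 0.25q_{Kora}.
By symmetry q_{Kora} = q_{Nadir}; substituting into the reaction function, 1.25q_{Nadir} = 43.25 and q_{Nadir} = 34.6.
P_{Nadir} = 181 − 2·34.6 − 34.6 = 77.2.

77.2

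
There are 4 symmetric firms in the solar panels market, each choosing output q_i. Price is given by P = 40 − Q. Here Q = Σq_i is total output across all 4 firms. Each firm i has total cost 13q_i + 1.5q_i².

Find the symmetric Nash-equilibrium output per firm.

3.375

A representative firm's profit is π_i = q_i(40 − Q) − 13q_i − 1.5q_i², with Q = q_i + Σ_{j≠i} q_j.
First-order condition: 27 − 5q_i − Σ_{j≠i} q_j = 0.
In a symmetric equilibrium every firm chooses the same q, so Σ_{j≠i} q_j = 3q. The condition becomes 27 − 8q = 0, giving q = 27/8 = 3.375.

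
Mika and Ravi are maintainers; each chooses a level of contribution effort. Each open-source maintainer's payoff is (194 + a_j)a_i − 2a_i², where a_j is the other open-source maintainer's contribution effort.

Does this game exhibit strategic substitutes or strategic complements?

Mika's payoff is (194 + a_R)a_M − 2a_M².
∂π/∂a_M = 194 + a_R − 4a_M = 0, so a_M = 48.5 + 0.25a_R.
The best-response slope da_M/da_R = 0.25 > 0: the reaction function is upward-sloping, so the choices are strategic complements.

strategic complements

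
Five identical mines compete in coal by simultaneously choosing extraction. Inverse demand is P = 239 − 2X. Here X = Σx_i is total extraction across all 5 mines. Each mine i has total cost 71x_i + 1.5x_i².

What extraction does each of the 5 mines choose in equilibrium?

A representative mine's profit is π_i = x_i(239 − 2X) − 71x_i − 1.5x_i², with X = x_i + Σ_{j≠i} x_j.
First-order condition: 168 − 7x_i − 2Σ_{j≠i} x_j = 0.
With identical mines, set every x_j = x: then 168 − 7x − 8x = 0, i.e. x = 168/15 = 11.2.

11.2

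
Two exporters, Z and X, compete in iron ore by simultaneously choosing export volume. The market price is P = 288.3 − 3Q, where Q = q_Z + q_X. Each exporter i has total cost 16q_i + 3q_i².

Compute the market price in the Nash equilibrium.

Exporter Z's profit: π = q_Z(288.3 − 3(q_Z + q_X)) − 16q_Z − 3q_Z².
∂π/∂q_Z = 272.3 − 12q_Z − 3q_X = 0, so q_Z = 2723/120 − 0.25q_X.
The game is symmetric, so in equilibrium q_X = q_Z: the reaction function gives 1.25q_Z = 2723/120, hence q_Z = 2723/150.
Equilibrium price: P = 288.3 − 3·(2723/75) = 179.38.

179.38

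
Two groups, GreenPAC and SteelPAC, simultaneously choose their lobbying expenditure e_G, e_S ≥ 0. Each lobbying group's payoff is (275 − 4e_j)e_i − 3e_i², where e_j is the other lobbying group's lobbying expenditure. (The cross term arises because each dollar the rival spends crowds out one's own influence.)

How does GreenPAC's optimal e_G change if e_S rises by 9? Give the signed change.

GreenPAC's payoff is (275 − 4e_S)e_G − 3e_G².
∂π/∂e_G = 275 − 4e_S − 6e_G = 0, so e_G = 275/6 − (2/3)e_S.
The reaction-function slope is −2/3, so a 9-unit rise in e_S moves e_G by −2/3 × 9 = −6. GreenPAC's best response falls — the actions are strategic substitutes.

-6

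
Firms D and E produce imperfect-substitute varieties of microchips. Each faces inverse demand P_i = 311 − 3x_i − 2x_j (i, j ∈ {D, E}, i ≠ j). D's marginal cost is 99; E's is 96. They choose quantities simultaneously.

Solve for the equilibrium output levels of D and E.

26.3125, 27.0625

Firm D's profit: π = x_D(311 − 3x_D − 2x_E) − 99x_D.
∂π/∂x_D = 212 − 6x_D − 2x_E = 0 ⇒ x_D = 106/3 − (1/3)x_E.
Similarly x_E = 215/6 − (1/3)x_D.
Substituting the second reaction function into the first: x_D = 106/3 − (1/3)(215/6 − (1/3)x_D), which gives (8/9)x_D = 421/18 ⇒ x_D = 26.3125.
Then x_E = 215/6 − (1/3)·26.3125 = 27.0625.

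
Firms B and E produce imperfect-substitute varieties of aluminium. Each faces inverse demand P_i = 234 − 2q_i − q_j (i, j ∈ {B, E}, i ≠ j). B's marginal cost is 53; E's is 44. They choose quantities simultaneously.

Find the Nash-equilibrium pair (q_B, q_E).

Firm B's profit: π = q_B(234 − 2q_B − q_E) − 53q_B.
∂π/∂q_B = 181 − 4q_B − q_E = 0 ⇒ q_B = 45.25 − 0.25q_E.
Similarly q_E = 47.5 − 0.25q_B.
Substituting the second reaction function into the first: q_B = 45.25 − 0.25(47.5 − 0.25q_B), which gives 0.9375q_B = 33.375 ⇒ q_B = 35.6.
Then q_E = 47.5 − 0.25·35.6 = 38.6.

35.6, 38.6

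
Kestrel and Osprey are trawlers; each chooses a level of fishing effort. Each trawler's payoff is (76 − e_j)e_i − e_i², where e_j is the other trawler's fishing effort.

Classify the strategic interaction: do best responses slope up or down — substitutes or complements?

strategic substitutes

Kestrel's payoff is (76 − e_O)e_K − e_K².
∂π/∂e_K = 76 − e_O − 2e_K = 0, so e_K = 38 − 0.5e_O.
The best-response slope de_K/de_O = −0.5 < 0: the reaction function is downward-sloping, so the choices are strategic substitutes.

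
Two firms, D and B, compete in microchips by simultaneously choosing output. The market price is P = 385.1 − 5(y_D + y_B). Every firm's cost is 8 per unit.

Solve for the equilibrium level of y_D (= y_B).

25.14

Firm D's profit: π = y_D(385.1 − 5(y_D + y_B)) − 8y_D.
∂π/∂y_D = 377.1 − 10y_D − 5y_B = 0, so y_D = 37.71 − 0.5y_B.
Setting y_D = y_B in the reaction function: y_D = 37.71 − 0.5y_D, so y_D = 37.71 / 1.5 = 25.14.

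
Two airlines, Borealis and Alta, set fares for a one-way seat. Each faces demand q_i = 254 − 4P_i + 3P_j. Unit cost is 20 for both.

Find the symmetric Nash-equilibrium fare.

Borealis's profit: π = (P_{Borealis} − 20)(254 − 4P_{Borealis} + 3P_{Alta}).
∂π/∂P_{Borealis} = 334 − 8P_{Borealis} + 3P_{Alta} = 0 ⇒ P_{Borealis} = 41.75 + 0.375P_{Alta}.
By symmetry P_{Alta} = P_{Borealis}; substituting into the reaction function, 0.625P_{Borealis} = 41.75 and P_{Borealis} = 66.8.

66.8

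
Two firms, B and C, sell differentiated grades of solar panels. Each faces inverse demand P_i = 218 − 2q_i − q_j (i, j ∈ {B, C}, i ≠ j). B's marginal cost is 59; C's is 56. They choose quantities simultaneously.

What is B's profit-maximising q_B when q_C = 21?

34.5

Firm B's profit: π = q_B(218 − 2q_B − q_C) − 59q_B.
∂π/∂q_B = 159 − 4q_B − q_C = 0 ⇒ q_B = 39.75 − 0.25q_C.
At q_C = 21: q_B = 39.75 − 0.25·21 = 34.5.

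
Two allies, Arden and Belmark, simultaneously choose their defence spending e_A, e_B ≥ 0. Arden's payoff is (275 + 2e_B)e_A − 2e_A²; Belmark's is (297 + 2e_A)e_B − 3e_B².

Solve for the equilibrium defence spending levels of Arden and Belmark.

Expanding Arden's payoff: 275e_A + 2e_Be_A − 2e_A².
∂π/∂e_A = 275 + 2e_B − 4e_A = 0, so e_A = 68.75 + 0.5e_B.
Likewise for Belmark: e_B = 49.5 + (1/3)e_A.
Plugging e_B into Arden's best response: e_A = 68.75 + 0.5(49.5 + (1/3)e_A) ⇒ (5/6)e_A = 93.5, so e_A = 112.2.
Then e_B = 49.5 + (1/3)·112.2 = 86.9.

112.2, 86.9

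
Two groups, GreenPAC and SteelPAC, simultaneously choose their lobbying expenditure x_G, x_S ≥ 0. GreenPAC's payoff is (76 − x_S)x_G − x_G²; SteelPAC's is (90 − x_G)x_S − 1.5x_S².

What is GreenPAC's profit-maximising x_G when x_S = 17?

Expanding GreenPAC's payoff: 76x_G − x_Sx_G − x_G².
∂π/∂x_G = 76 − x_S − 2x_G = 0, so x_G = 38 − 0.5x_S.
At x_S = 17: x_G = 38 − 0.5·17 = 29.5.

29.5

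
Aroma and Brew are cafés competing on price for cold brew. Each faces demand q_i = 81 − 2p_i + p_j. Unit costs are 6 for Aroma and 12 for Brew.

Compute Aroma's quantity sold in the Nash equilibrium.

51.6

Aroma's profit: π = (p_{Aroma} − 6)(81 − 2p_{Aroma} + p_{Brew}).
∂π/∂p_{Aroma} = 93 − 4p_{Aroma} + p_{Brew} = 0 ⇒ p_{Aroma} = 23.25 + 0.25p_{Brew}.
Similarly p_{Brew} = 26.25 + 0.25p_{Aroma}.
Substituting the second reaction function into the first: p_{Aroma} = 23.25 + 0.25(26.25 + 0.25p_{Aroma}), which gives 0.9375p_{Aroma} = 29.8125 ⇒ p_{Aroma} = 31.8.
Then p_{Brew} = 26.25 + 0.25·31.8 = 34.2.
q_{Aroma} = 81 − 2·31.8 + 34.2 = 51.6.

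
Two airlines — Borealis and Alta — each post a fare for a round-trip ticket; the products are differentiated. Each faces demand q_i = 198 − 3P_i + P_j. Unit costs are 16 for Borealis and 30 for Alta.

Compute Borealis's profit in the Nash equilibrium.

Borealis's profit: π = (P_{Borealis} − 16)(198 − 3P_{Borealis} + P_{Alta}).
∂π/∂P_{Borealis} = 246 − 6P_{Borealis} + P_{Alta} = 0 ⇒ P_{Borealis} = 41 + (1/6)P_{Alta}.
Similarly P_{Alta} = 48 + (1/6)P_{Borealis}.
Plugging P_{Alta} into Borealis's best response: P_{Borealis} = 41 + (1/6)(48 + (1/6)P_{Borealis}) ⇒ (35/36)P_{Borealis} = 49, so P_{Borealis} = 50.4.
Then P_{Alta} = 48 + (1/6)·50.4 = 56.4.
q_{Borealis} = 198 − 3·50.4 + 56.4 = 103.2.
Profit = (50.4 − 16)·103.2 = 3550.08.

3550.08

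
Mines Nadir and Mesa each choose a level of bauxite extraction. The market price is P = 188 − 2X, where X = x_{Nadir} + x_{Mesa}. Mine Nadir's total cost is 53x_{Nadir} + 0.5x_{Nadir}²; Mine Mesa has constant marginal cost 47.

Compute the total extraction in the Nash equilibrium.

Mine Nadir's profit: π = x_{Nadir}(188 − 2(x_{Nadir} + x_{Mesa})) − 53x_{Nadir} − 0.5x_{Nadir}².
∂π/∂x_{Nadir} = 135 − 5x_{Nadir} − 2x_{Mesa} = 0, so x_{Nadir} = 27 − 0.4x_{Mesa}.
For Mesa: ∂π/∂x_{Mesa} = 141 − 4x_{Mesa} − 2x_{Nadir} = 0 ⇒ x_{Mesa} = 35.25 − 0.5x_{Nadir}.
Solving the two reaction functions simultaneously: (1 − (−0.4)(−0.5))x_{Nadir} = 27 − 0.4·35.25, so 0.8x_{Nadir} = 12.9 and x_{Nadir} = 16.125.
Then x_{Mesa} = 35.25 − 0.5·16.125 = 27.1875.
Total extraction: 16.125 + 27.1875 = 43.3125.

43.3125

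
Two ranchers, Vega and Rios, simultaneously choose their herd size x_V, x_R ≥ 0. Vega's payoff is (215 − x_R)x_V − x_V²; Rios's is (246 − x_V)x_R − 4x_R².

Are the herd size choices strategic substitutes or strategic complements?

strategic substitutes

Expanding Vega's payoff: 215x_V − x_Rx_V − x_V².
∂π/∂x_V = 215 − x_R − 2x_V = 0, so x_V = 107.5 − 0.5x_R.
The best-response slope dx_V/dx_R = −0.5 < 0: the reaction function is downward-sloping, so the choices are strategic substitutes.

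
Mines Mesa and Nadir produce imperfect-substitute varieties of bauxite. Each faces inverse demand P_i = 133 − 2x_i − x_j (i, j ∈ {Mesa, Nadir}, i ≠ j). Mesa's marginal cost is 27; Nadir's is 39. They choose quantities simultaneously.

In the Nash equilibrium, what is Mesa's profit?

968

Mine Mesa's profit: π = x_{Mesa}(133 − 2x_{Mesa} − x_{Nadir}) − 27x_{Mesa}.
∂π/∂x_{Mesa} = 106 − 4x_{Mesa} − x_{Nadir} = 0 ⇒ x_{Mesa} = 26.5 − 0.25x_{Nadir}.
Similarly x_{Nadir} = 23.5 − 0.25x_{Mesa}.
Substituting the second reaction function into the first: x_{Mesa} = 26.5 − 0.25(23.5 − 0.25x_{Mesa}), which gives 0.9375x_{Mesa} = 20.625 ⇒ x_{Mesa} = 22.
Then x_{Nadir} = 23.5 − 0.25·22 = 18.
P_{Mesa} = 133 − 2·22 − 18 = 71.
Profit = (71 − 27)·22 = 968.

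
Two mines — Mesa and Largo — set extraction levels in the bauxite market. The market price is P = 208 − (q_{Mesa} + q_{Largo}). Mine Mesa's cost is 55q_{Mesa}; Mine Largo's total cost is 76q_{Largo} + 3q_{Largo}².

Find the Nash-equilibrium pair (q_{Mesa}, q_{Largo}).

Mine Mesa's profit: π = q_{Mesa}(208 − (q_{Mesa} + q_{Largo})) − 55q_{Mesa}.
∂π/∂q_{Mesa} = 153 − 2q_{Mesa} − q_{Largo} = 0, so q_{Mesa} = 76.5 − 0.5q_{Largo}.
For Largo: ∂π/∂q_{Largo} = 132 − 8q_{Largo} − q_{Mesa} = 0 ⇒ q_{Largo} = 16.5 − 0.125q_{Mesa}.
Plugging q_{Largo} into Mesa's best response: q_{Mesa} = 76.5 − 0.5(16.5 − 0.125q_{Mesa}) ⇒ 0.9375q_{Mesa} = 68.25, so q_{Mesa} = 72.8.
Then q_{Largo} = 16.5 − 0.125·72.8 = 7.4.

72.8, 7.4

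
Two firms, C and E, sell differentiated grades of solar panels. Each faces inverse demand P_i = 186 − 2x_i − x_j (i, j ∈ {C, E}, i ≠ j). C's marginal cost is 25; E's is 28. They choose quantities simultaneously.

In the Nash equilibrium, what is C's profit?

2099.52

Firm C's profit: π = x_C(186 − 2x_C − x_E) − 25x_C.
∂π/∂x_C = 161 − 4x_C − x_E = 0 ⇒ x_C = 40.25 − 0.25x_E.
Similarly x_E = 39.5 − 0.25x_C.
Plugging x_E into C's best response: x_C = 40.25 − 0.25(39.5 − 0.25x_C) ⇒ 0.9375x_C = 30.375, so x_C = 32.4.
Then x_E = 39.5 − 0.25·32.4 = 31.4.
P_C = 186 − 2·32.4 − 31.4 = 89.8.
Profit = (89.8 − 25)·32.4 = 2099.52.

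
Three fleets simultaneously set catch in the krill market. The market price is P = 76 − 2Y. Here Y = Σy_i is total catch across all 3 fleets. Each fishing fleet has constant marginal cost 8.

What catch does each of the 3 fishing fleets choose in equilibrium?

A representative fishing fleet's profit is π_i = y_i(76 − 2Y) − 8y_i, with Y = y_i + Σ_{j≠i} y_j.
First-order condition: 68 − 4y_i − 2Σ_{j≠i} y_j = 0.
Imposing symmetry (y_j = y for all j) turns Σ_{j≠i} y_j into 2y, so 68 = 8y and y = 8.5.

8.5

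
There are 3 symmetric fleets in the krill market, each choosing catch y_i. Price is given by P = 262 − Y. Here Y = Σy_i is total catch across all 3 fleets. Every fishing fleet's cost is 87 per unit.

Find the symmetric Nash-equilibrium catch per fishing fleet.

43.75

A representative fishing fleet's profit is π_i = y_i(262 − Y) − 87y_i, with Y = y_i + Σ_{j≠i} y_j.
First-order condition: 175 − 2y_i − Σ_{j≠i} y_j = 0.
With identical fishing fleets, set every y_j = y: then 175 − 2y − 2y = 0, i.e. y = 175/4 = 43.75.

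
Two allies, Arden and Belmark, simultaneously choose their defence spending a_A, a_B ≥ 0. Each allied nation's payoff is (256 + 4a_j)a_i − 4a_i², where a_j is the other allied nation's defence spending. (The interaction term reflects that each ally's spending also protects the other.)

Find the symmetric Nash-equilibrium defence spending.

Arden's payoff is (256 + 4a_B)a_A − 4a_A².
∂π/∂a_A = 256 + 4a_B − 8a_A = 0, so a_A = 32 + 0.5a_B.
By symmetry a_B = a_A; substituting into the reaction function, 0.5a_A = 32 and a_A = 64.

64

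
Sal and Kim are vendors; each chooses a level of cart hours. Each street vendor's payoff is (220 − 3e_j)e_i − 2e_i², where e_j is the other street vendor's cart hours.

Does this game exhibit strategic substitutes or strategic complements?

Sal's payoff is (220 − 3e_K)e_S − 2e_S².
∂π/∂e_S = 220 − 3e_K − 4e_S = 0, so e_S = 55 − 0.75e_K.
The best-response slope de_S/de_K = −0.75 < 0: the reaction function is downward-sloping, so the choices are strategic substitutes.

strategic substitutes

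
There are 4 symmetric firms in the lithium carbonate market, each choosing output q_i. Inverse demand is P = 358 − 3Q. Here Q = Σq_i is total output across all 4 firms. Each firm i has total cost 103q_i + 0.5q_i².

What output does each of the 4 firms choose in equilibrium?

15.9375

A representative firm's profit is π_i = q_i(358 − 3Q) − 103q_i − 0.5q_i², with Q = q_i + Σ_{j≠i} q_j.
First-order condition: 255 − 7q_i − 3Σ_{j≠i} q_j = 0.
With identical firms, set every q_j = q: then 255 − 7q − 9q = 0, i.e. q = 255/16 = 15.9375.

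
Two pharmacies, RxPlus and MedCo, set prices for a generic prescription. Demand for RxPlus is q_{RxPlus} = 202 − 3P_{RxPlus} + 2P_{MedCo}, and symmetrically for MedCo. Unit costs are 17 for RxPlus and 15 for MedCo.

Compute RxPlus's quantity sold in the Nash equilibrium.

RxPlus's profit: π = (P_{RxPlus} − 17)(202 − 3P_{RxPlus} + 2P_{MedCo}).
∂π/∂P_{RxPlus} = 253 − 6P_{RxPlus} + 2P_{MedCo} = 0 ⇒ P_{RxPlus} = 253/6 + (1/3)P_{MedCo}.
Similarly P_{MedCo} = 247/6 + (1/3)P_{RxPlus}.
Solving the two reaction functions simultaneously: (1 − (1/3)(1/3))P_{RxPlus} = 253/6 + (1/3)·(247/6), so (8/9)P_{RxPlus} = 503/9 and P_{RxPlus} = 62.875.
Then P_{MedCo} = 247/6 + (1/3)·62.875 = 62.125.
q_{RxPlus} = 202 − 3·62.875 + 2·62.125 = 137.625.

137.625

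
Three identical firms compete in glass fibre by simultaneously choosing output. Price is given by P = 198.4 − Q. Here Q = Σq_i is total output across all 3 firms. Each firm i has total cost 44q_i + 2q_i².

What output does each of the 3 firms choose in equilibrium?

19.3

A representative firm's profit is π_i = q_i(198.4 − Q) − 44q_i − 2q_i², with Q = q_i + Σ_{j≠i} q_j.
First-order condition: 154.4 − 6q_i − Σ_{j≠i} q_j = 0.
With identical firms, set every q_j = q: then 154.4 − 6q − 2q = 0, i.e. q = 154.4/8 = 19.3.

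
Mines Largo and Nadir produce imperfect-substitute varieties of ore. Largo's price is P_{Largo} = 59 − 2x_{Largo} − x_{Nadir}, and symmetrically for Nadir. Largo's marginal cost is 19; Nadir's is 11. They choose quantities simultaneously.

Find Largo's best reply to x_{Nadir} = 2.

9.5

Mine Largo's profit: π = x_{Largo}(59 − 2x_{Largo} − x_{Nadir}) − 19x_{Largo}.
∂π/∂x_{Largo} = 40 − 4x_{Largo} − x_{Nadir} = 0 ⇒ x_{Largo} = 10 − 0.25x_{Nadir}.
At x_{Nadir} = 2: x_{Largo} = 10 − 0.25·2 = 9.5.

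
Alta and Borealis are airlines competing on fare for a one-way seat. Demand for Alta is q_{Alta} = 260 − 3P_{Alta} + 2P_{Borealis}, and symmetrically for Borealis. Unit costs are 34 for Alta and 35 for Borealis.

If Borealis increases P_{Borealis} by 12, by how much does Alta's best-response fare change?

Alta's profit: π = (P_{Alta} − 34)(260 − 3P_{Alta} + 2P_{Borealis}).
∂π/∂P_{Alta} = 362 − 6P_{Alta} + 2P_{Borealis} = 0 ⇒ P_{Alta} = 181/3 + (1/3)P_{Borealis}.
The reaction-function slope is 1/3, so a 12-unit rise in P_{Borealis} moves P_{Alta} by 1/3 × 12 = 4. Alta's best response rises — the actions are strategic complements.

4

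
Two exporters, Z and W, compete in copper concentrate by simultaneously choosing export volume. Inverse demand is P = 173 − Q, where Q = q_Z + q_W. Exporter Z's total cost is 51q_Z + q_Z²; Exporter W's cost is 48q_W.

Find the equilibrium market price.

Exporter Z's profit: π = q_Z(173 − (q_Z + q_W)) − 51q_Z − q_Z².
∂π/∂q_Z = 122 − 4q_Z − q_W = 0, so q_Z = 30.5 − 0.25q_W.
For W: ∂π/∂q_W = 125 − 2q_W − q_Z = 0 ⇒ q_W = 62.5 − 0.5q_Z.
Substituting the second reaction function into the first: q_Z = 30.5 − 0.25(62.5 − 0.5q_Z), which gives 0.875q_Z = 14.875 ⇒ q_Z = 17.
Then q_W = 62.5 − 0.5·17 = 54.
Equilibrium price: P = 173 − 71 = 102.

102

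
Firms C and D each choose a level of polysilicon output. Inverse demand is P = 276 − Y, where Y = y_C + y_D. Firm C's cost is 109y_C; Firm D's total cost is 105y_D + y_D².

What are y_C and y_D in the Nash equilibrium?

71, 25

Firm C's profit: π = y_C(276 − (y_C + y_D)) − 109y_C.
∂π/∂y_C = 167 − 2y_C − y_D = 0, so y_C = 83.5 − 0.5y_D.
For D: ∂π/∂y_D = 171 − 4y_D − y_C = 0 ⇒ y_D = 42.75 − 0.25y_C.
Plugging y_D into C's best response: y_C = 83.5 − 0.5(42.75 − 0.25y_C) ⇒ 0.875y_C = 62.125, so y_C = 71.
Then y_D = 42.75 − 0.25·71 = 25.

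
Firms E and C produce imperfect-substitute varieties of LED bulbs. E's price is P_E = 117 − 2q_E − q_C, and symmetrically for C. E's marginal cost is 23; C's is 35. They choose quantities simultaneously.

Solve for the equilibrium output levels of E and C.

Firm E's profit: π = q_E(117 − 2q_E − q_C) − 23q_E.
∂π/∂q_E = 94 − 4q_E − q_C = 0 ⇒ q_E = 23.5 − 0.25q_C.
Similarly q_C = 20.5 − 0.25q_E.
Substituting the second reaction function into the first: q_E = 23.5 − 0.25(20.5 − 0.25q_E), which gives 0.9375q_E = 18.375 ⇒ q_E = 19.6.
Then q_C = 20.5 − 0.25·19.6 = 15.6.

19.6, 15.6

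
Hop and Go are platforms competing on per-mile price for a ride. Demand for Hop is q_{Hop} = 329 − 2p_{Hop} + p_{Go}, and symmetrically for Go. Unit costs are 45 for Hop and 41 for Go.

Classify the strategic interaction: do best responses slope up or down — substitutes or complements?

Hop's profit: π = (p_{Hop} − 45)(329 − 2p_{Hop} + p_{Go}).
∂π/∂p_{Hop} = 419 − 4p_{Hop} + p_{Go} = 0 ⇒ p_{Hop} = 104.75 + 0.25p_{Go}.
The best-response slope dp_{Hop}/dp_{Go} = 0.25 > 0: the reaction function is upward-sloping, so the choices are strategic complements.

strategic complements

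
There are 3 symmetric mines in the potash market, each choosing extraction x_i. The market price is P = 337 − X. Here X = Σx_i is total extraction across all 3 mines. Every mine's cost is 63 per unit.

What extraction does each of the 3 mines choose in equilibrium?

68.5

A representative mine's profit is π_i = x_i(337 − X) − 63x_i, with X = x_i + Σ_{j≠i} x_j.
First-order condition: 274 − 2x_i − Σ_{j≠i} x_j = 0.
Imposing symmetry (x_j = x for all j) turns Σ_{j≠i} x_j into 2x, so 274 = 4x and x = 68.5.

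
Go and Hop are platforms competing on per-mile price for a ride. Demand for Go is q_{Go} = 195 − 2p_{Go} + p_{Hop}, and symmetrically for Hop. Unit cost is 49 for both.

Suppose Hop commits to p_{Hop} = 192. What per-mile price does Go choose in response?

121.25

Go's profit: π = (p_{Go} − 49)(195 − 2p_{Go} + p_{Hop}).
∂π/∂p_{Go} = 293 − 4p_{Go} + p_{Hop} = 0 ⇒ p_{Go} = 73.25 + 0.25p_{Hop}.
At p_{Hop} = 192: p_{Go} = 73.25 + 0.25·192 = 121.25.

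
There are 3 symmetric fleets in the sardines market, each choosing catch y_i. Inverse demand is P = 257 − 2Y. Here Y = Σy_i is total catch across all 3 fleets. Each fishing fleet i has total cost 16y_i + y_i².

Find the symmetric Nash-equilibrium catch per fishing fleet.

24.1

A representative fishing fleet's profit is π_i = y_i(257 − 2Y) − 16y_i − y_i², with Y = y_i + Σ_{j≠i} y_j.
First-order condition: 241 − 6y_i − 2Σ_{j≠i} y_j = 0.
In a symmetric equilibrium every fishing fleet chooses the same y, so Σ_{j≠i} y_j = 2y. The condition becomes 241 − 10y = 0, giving y = 241/10 = 24.1.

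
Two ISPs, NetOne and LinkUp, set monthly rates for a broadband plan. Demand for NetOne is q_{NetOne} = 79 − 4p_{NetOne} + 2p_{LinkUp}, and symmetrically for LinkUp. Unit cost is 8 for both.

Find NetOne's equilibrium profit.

NetOne's profit: π = (p_{NetOne} − 8)(79 − 4p_{NetOne} + 2p_{LinkUp}).
∂π/∂p_{NetOne} = 111 − 8p_{NetOne} + 2p_{LinkUp} = 0 ⇒ p_{NetOne} = 13.875 + 0.25p_{LinkUp}.
By symmetry p_{LinkUp} = p_{NetOne}; substituting into the reaction function, 0.75p_{NetOne} = 13.875 and p_{NetOne} = 18.5.
q_{NetOne} = 79 − 4·18.5 + 2·18.5 = 42.
Profit = (18.5 − 8)·42 = 441.

441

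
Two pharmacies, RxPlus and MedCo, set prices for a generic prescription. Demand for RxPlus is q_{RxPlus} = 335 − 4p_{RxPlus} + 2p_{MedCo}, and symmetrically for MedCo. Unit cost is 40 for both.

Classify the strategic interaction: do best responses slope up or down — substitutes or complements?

strategic complements

RxPlus's profit: π = (p_{RxPlus} − 40)(335 − 4p_{RxPlus} + 2p_{MedCo}).
∂π/∂p_{RxPlus} = 495 − 8p_{RxPlus} + 2p_{MedCo} = 0 ⇒ p_{RxPlus} = 61.875 + 0.25p_{MedCo}.
The best-response slope dp_{RxPlus}/dp_{MedCo} = 0.25 > 0: the reaction function is upward-sloping, so the choices are strategic complements.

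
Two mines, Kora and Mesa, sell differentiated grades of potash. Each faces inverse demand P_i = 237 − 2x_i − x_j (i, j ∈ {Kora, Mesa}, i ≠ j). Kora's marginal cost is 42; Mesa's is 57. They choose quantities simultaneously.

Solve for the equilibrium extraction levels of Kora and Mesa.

Mine Kora's profit: π = x_{Kora}(237 − 2x_{Kora} − x_{Mesa}) − 42x_{Kora}.
∂π/∂x_{Kora} = 195 − 4x_{Kora} − x_{Mesa} = 0 ⇒ x_{Kora} = 48.75 − 0.25x_{Mesa}.
Similarly x_{Mesa} = 45 − 0.25x_{Kora}.
Plugging x_{Mesa} into Kora's best response: x_{Kora} = 48.75 − 0.25(45 − 0.25x_{Kora}) ⇒ 0.9375x_{Kora} = 37.5, so x_{Kora} = 40.
Then x_{Mesa} = 45 − 0.25·40 = 35.

40, 35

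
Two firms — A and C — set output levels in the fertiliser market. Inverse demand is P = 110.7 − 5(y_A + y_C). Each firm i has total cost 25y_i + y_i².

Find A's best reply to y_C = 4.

Firm A's profit: π = y_A(110.7 − 5(y_A + y_C)) − 25y_A − y_A².
∂π/∂y_A = 85.7 − 12y_A − 5y_C = 0, so y_A = 857/120 − (5/12)y_C.
At y_C = 4: y_A = 857/120 − (5/12)·4 = 5.475.

5.475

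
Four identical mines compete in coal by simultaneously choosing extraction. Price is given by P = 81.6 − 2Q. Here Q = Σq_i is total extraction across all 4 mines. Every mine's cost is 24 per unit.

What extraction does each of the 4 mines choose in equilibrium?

5.76

A representative mine's profit is π_i = q_i(81.6 − 2Q) − 24q_i, with Q = q_i + Σ_{j≠i} q_j.
First-order condition: 57.6 − 4q_i − 2Σ_{j≠i} q_j = 0.
Imposing symmetry (q_j = q for all j) turns Σ_{j≠i} q_j into 3q, so 57.6 = 10q and q = 5.76.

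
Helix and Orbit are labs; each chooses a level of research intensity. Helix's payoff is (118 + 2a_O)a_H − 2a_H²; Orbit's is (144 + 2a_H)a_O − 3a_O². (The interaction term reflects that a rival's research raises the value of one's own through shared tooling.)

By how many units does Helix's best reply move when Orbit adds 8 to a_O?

4

Expanding Helix's payoff: 118a_H + 2a_Oa_H − 2a_H².
∂π/∂a_H = 118 + 2a_O − 4a_H = 0, so a_H = 29.5 + 0.5a_O.
The reaction-function slope is 0.5, so an 8-unit rise in a_O moves a_H by 0.5 × 8 = 4. Helix's best response rises — the actions are strategic complements.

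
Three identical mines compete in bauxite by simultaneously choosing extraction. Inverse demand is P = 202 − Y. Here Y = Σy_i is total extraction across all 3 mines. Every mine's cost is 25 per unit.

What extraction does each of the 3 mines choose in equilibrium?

44.25

A representative mine's profit is π_i = y_i(202 − Y) − 25y_i, with Y = y_i + Σ_{j≠i} y_j.
First-order condition: 177 − 2y_i − Σ_{j≠i} y_j = 0.
Imposing symmetry (y_j = y for all j) turns Σ_{j≠i} y_j into 2y, so 177 = 4y and y = 44.25.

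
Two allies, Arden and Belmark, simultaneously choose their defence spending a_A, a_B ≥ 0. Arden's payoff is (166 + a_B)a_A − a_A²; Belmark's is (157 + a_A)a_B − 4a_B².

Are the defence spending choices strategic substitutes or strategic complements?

strategic complements

Expanding Arden's payoff: 166a_A + a_Ba_A − a_A².
∂π/∂a_A = 166 + a_B − 2a_A = 0, so a_A = 83 + 0.5a_B.
The best-response slope da_A/da_B = 0.5 > 0: the reaction function is upward-sloping, so the choices are strategic complements.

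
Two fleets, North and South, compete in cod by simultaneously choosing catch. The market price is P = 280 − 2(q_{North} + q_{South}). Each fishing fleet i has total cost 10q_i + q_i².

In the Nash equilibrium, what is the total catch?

Fishing fleet North's profit: π = q_{North}(280 − 2(q_{North} + q_{South})) − 10q_{North} − q_{North}².
∂π/∂q_{North} = 270 − 6q_{North} − 2q_{South} = 0, so q_{North} = 45 − (1/3)q_{South}.
The game is symmetric, so in equilibrium q_{South} = q_{North}: the reaction function gives (4/3)q_{North} = 45, hence q_{North} = 33.75.
Total catch: 33.75 + 33.75 = 67.5.

67.5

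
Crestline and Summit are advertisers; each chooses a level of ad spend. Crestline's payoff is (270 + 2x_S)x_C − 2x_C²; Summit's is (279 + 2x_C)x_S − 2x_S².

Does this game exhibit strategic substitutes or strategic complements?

Expanding Crestline's payoff: 270x_C + 2x_Sx_C − 2x_C².
∂π/∂x_C = 270 + 2x_S − 4x_C = 0, so x_C = 67.5 + 0.5x_S.
The best-response slope dx_C/dx_S = 0.5 > 0: the reaction function is upward-sloping, so the choices are strategic complements.

strategic complements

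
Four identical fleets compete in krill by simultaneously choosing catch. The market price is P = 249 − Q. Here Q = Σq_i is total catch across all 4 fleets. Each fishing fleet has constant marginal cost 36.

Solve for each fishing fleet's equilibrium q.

A representative fishing fleet's profit is π_i = q_i(249 − Q) − 36q_i, with Q = q_i + Σ_{j≠i} q_j.
First-order condition: 213 − 2q_i − Σ_{j≠i} q_j = 0.
Imposing symmetry (q_j = q for all j) turns Σ_{j≠i} q_j into 3q, so 213 = 5q and q = 42.6.

42.6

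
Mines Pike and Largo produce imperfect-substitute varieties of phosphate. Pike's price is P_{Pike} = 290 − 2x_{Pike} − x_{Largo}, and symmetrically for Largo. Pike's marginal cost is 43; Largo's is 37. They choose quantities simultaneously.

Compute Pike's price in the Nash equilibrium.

141

Mine Pike's profit: π = x_{Pike}(290 − 2x_{Pike} − x_{Largo}) − 43x_{Pike}.
∂π/∂x_{Pike} = 247 − 4x_{Pike} − x_{Largo} = 0 ⇒ x_{Pike} = 61.75 − 0.25x_{Largo}.
Similarly x_{Largo} = 63.25 − 0.25x_{Pike}.
Substituting the second reaction function into the first: x_{Pike} = 61.75 − 0.25(63.25 − 0.25x_{Pike}), which gives 0.9375x_{Pike} = 45.9375 ⇒ x_{Pike} = 49.
Then x_{Largo} = 63.25 − 0.25·49 = 51.
P_{Pike} = 290 − 2·49 − 51 = 141.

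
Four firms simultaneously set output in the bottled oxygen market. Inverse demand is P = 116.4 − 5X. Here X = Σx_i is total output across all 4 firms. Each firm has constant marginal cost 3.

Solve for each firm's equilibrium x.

4.536

A representative firm's profit is π_i = x_i(116.4 − 5X) − 3x_i, with X = x_i + Σ_{j≠i} x_j.
First-order condition: 113.4 − 10x_i − 5Σ_{j≠i} x_j = 0.
Imposing symmetry (x_j = x for all j) turns Σ_{j≠i} x_j into 3x, so 113.4 = 25x and x = 4.536.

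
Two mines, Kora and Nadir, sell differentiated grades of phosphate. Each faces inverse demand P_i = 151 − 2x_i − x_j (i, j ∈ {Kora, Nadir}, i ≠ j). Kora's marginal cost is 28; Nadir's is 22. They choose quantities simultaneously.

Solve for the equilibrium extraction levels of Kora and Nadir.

Mine Kora's profit: π = x_{Kora}(151 − 2x_{Kora} − x_{Nadir}) − 28x_{Kora}.
∂π/∂x_{Kora} = 123 − 4x_{Kora} − x_{Nadir} = 0 ⇒ x_{Kora} = 30.75 − 0.25x_{Nadir}.
Similarly x_{Nadir} = 32.25 − 0.25x_{Kora}.
Plugging x_{Nadir} into Kora's best response: x_{Kora} = 30.75 − 0.25(32.25 − 0.25x_{Kora}) ⇒ 0.9375x_{Kora} = 22.6875, so x_{Kora} = 24.2.
Then x_{Nadir} = 32.25 − 0.25·24.2 = 26.2.

24.2, 26.2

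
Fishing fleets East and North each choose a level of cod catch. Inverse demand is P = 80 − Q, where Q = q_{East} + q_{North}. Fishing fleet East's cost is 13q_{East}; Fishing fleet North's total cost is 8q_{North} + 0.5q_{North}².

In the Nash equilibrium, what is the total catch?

Fishing fleet East's profit: π = q_{East}(80 − (q_{East} + q_{North})) − 13q_{East}.
∂π/∂q_{East} = 67 − 2q_{East} − q_{North} = 0, so q_{East} = 33.5 − 0.5q_{North}.
For North: ∂π/∂q_{North} = 72 − 3q_{North} − q_{East} = 0 ⇒ q_{North} = 24 − (1/3)q_{East}.
Plugging q_{North} into East's best response: q_{East} = 33.5 − 0.5(24 − (1/3)q_{East}) ⇒ (5/6)q_{East} = 21.5, so q_{East} = 25.8.
Then q_{North} = 24 − (1/3)·25.8 = 15.4.
Total catch: 25.8 + 15.4 = 41.2.

41.2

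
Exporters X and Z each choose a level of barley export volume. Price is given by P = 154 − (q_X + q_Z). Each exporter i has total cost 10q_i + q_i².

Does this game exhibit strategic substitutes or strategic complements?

strategic substitutes

Exporter X's profit: π = q_X(154 − (q_X + q_Z)) − 10q_X − q_X².
∂π/∂q_X = 144 − 4q_X − q_Z = 0, so q_X = 36 − 0.25q_Z.
The best-response slope dq_X/dq_Z = −0.25 < 0: the reaction function is downward-sloping, so the choices are strategic substitutes.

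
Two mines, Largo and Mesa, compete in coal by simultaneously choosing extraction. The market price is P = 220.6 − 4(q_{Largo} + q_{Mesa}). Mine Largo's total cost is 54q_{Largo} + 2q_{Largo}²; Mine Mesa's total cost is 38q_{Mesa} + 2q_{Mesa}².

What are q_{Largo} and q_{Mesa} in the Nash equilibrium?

9.9125, 11.9125

Mine Largo's profit: π = q_{Largo}(220.6 − 4(q_{Largo} + q_{Mesa})) − 54q_{Largo} − 2q_{Largo}².
∂π/∂q_{Largo} = 166.6 − 12q_{Largo} − 4q_{Mesa} = 0, so q_{Largo} = 833/60 − (1/3)q_{Mesa}.
By the same steps for Mesa: q_{Mesa} = 913/60 − (1/3)q_{Largo}.
Substituting the second reaction function into the first: q_{Largo} = 833/60 − (1/3)(913/60 − (1/3)q_{Largo}), which gives (8/9)q_{Largo} = 793/90 ⇒ q_{Largo} = 9.9125.
Then q_{Mesa} = 913/60 − (1/3)·9.9125 = 11.9125.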